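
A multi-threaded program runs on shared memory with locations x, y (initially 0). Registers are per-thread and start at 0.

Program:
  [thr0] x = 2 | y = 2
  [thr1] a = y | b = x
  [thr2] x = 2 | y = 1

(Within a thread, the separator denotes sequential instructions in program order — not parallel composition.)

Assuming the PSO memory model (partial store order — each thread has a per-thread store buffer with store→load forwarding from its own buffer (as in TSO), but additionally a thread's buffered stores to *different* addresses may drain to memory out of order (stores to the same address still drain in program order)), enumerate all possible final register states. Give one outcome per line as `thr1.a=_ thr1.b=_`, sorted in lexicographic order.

outcome vector order: (thr1.a,thr1.b)
|PSO outcomes| = 6

thr1.a=0 thr1.b=0
thr1.a=0 thr1.b=2
thr1.a=1 thr1.b=0
thr1.a=1 thr1.b=2
thr1.a=2 thr1.b=0
thr1.a=2 thr1.b=2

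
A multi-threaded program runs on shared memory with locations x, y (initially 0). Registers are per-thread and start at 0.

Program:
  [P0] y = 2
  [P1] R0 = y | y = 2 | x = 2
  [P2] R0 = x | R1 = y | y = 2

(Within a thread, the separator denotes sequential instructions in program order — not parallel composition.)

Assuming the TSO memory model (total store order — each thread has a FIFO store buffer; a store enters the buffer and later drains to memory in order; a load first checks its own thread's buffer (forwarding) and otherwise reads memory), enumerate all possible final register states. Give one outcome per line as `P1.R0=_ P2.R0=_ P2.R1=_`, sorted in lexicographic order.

P1.R0=0 P2.R0=0 P2.R1=0
P1.R0=0 P2.R0=0 P2.R1=2
P1.R0=0 P2.R0=2 P2.R1=2
P1.R0=2 P2.R0=0 P2.R1=0
P1.R0=2 P2.R0=0 P2.R1=2
P1.R0=2 P2.R0=2 P2.R1=2

outcome vector order: (P1.R0,P2.R0,P2.R1)
|TSO outcomes| = 6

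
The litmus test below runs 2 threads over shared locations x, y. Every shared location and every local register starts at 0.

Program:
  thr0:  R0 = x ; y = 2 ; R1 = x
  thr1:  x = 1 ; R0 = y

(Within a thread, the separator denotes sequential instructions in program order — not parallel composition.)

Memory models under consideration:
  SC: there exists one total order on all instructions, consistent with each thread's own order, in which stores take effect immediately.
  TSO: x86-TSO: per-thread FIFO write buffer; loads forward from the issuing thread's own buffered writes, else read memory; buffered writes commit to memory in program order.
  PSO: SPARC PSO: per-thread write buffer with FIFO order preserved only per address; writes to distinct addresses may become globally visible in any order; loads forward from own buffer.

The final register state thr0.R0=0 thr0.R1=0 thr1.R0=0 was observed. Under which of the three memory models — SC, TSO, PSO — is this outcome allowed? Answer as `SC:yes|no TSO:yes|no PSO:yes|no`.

outcome vector order: (thr0.R0,thr0.R1,thr1.R0)
[SC] allowed = {0/0/2, 0/1/0, 0/1/2, 1/1/0, 1/1/2}
[TSO] allowed = {0/0/0, 0/0/2, 0/1/0, 0/1/2, 1/1/0, 1/1/2}
[PSO] allowed = {0/0/0, 0/0/2, 0/1/0, 0/1/2, 1/1/0, 1/1/2}
target 0/0/0 ∈ {TSO,PSO}

SC:no TSO:yes PSO:yes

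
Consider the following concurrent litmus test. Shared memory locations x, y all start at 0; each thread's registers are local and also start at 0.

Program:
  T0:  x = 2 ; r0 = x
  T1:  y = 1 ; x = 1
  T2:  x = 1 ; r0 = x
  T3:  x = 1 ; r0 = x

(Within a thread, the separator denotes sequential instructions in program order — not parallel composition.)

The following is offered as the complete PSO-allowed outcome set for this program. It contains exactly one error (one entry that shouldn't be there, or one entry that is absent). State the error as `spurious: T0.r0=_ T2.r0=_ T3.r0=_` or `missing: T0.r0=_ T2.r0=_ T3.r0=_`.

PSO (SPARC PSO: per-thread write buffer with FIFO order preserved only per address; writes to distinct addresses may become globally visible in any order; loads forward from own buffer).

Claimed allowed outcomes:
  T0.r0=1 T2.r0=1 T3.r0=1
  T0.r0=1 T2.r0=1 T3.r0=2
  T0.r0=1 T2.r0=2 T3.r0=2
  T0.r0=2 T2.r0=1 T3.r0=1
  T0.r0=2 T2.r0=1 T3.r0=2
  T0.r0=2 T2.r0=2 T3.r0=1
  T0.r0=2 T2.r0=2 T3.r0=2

outcome vector order: (T0.r0,T2.r0,T3.r0)
PSO (8): <1 1 1>; <1 1 2>; <1 2 1>; <1 2 2>; <2 1 1>; <2 1 2>; <2 2 1>; <2 2 2>
PSO∖claimed = {<1 2 1>}

missing: T0.r0=1 T2.r0=2 T3.r0=1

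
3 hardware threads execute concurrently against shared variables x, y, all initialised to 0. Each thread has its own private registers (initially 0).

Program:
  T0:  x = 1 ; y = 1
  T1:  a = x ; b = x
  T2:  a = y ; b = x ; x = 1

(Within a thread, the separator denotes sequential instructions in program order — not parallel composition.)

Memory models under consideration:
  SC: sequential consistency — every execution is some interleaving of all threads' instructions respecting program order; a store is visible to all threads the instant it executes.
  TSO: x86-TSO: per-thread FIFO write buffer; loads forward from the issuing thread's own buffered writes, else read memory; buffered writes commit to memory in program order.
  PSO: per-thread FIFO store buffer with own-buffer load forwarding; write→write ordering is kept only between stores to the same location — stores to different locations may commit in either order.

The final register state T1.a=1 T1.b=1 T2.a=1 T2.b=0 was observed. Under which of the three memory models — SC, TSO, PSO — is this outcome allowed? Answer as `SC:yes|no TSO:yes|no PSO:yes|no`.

SC:no TSO:no PSO:yes

outcome vector order: (T1.a,T1.b,T2.a,T2.b)
SC (9): 0/0/0/0; 0/0/0/1; 0/0/1/1; 0/1/0/0; 0/1/0/1; 0/1/1/1; 1/1/0/0; 1/1/0/1; 1/1/1/1
TSO (9): 0/0/0/0; 0/0/0/1; 0/0/1/1; 0/1/0/0; 0/1/0/1; 0/1/1/1; 1/1/0/0; 1/1/0/1; 1/1/1/1
PSO (12): 0/0/0/0; 0/0/0/1; 0/0/1/0; 0/0/1/1; 0/1/0/0; 0/1/0/1; 0/1/1/0; 0/1/1/1; 1/1/0/0; 1/1/0/1; 1/1/1/0; 1/1/1/1
target 1/1/1/0 ∈ {PSO}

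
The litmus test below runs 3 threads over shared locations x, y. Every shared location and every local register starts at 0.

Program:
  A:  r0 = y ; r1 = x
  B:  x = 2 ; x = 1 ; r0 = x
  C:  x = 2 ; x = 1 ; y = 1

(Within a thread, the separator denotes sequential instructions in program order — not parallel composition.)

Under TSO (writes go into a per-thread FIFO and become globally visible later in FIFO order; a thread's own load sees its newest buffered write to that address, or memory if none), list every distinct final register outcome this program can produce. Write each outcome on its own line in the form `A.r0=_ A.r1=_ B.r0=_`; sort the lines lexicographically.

A.r0=0 A.r1=0 B.r0=1
A.r0=0 A.r1=0 B.r0=2
A.r0=0 A.r1=1 B.r0=1
A.r0=0 A.r1=1 B.r0=2
A.r0=0 A.r1=2 B.r0=1
A.r0=0 A.r1=2 B.r0=2
A.r0=1 A.r1=1 B.r0=1
A.r0=1 A.r1=1 B.r0=2
A.r0=1 A.r1=2 B.r0=1

outcome vector order: (A.r0,A.r1,B.r0)
|TSO outcomes| = 9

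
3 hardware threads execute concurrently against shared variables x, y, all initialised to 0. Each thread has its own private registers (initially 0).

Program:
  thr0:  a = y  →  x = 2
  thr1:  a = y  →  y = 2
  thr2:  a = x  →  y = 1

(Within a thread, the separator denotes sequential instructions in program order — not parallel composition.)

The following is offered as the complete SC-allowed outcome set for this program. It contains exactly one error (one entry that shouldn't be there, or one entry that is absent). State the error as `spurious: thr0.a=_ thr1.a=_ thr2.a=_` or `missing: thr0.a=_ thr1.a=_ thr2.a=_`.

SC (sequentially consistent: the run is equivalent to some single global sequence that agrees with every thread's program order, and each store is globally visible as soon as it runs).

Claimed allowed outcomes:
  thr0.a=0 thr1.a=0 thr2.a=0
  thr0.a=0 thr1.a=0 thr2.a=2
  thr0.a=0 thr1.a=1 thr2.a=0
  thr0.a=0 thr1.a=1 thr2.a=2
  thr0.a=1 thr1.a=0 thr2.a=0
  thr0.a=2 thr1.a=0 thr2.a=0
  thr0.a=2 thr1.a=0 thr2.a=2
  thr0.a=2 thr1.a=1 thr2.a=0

outcome vector order: (thr0.a,thr1.a,thr2.a)
[SC] allowed = {<0 0 0> <0 0 2> <0 1 0> <0 1 2> <1 0 0> <1 1 0> <2 0 0> <2 0 2> <2 1 0>}
SC∖claimed = {<1 1 0>}

missing: thr0.a=1 thr1.a=1 thr2.a=0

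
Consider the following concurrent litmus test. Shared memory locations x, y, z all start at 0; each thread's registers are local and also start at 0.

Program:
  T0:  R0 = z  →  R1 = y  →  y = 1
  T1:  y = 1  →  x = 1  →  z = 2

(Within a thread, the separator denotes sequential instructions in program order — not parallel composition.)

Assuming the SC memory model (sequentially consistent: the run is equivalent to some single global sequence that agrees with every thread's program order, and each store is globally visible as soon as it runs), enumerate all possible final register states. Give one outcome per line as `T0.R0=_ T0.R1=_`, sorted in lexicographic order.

T0.R0=0 T0.R1=0
T0.R0=0 T0.R1=1
T0.R0=2 T0.R1=1

outcome vector order: (T0.R0,T0.R1)
|SC outcomes| = 3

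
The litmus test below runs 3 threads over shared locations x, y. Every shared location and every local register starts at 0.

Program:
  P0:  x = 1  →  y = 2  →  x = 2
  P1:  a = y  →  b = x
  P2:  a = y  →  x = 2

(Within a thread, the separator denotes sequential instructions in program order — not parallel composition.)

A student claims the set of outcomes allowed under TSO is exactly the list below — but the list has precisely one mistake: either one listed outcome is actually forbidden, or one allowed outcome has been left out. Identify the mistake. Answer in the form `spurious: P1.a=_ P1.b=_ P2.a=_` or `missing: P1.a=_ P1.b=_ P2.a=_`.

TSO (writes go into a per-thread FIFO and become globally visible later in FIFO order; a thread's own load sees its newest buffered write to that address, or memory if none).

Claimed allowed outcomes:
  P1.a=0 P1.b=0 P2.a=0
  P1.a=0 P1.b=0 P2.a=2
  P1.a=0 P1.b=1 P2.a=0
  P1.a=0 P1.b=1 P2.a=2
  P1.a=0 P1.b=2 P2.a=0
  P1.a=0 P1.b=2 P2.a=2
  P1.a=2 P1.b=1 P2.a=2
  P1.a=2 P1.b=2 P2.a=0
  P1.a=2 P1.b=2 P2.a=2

missing: P1.a=2 P1.b=1 P2.a=0

outcome vector order: (P1.a,P1.b,P2.a)
under TSO → <0 0 0> <0 0 2> <0 1 0> <0 1 2> <0 2 0> <0 2 2> <2 1 0> <2 1 2> <2 2 0> <2 2 2>
TSO∖claimed = {<2 1 0>}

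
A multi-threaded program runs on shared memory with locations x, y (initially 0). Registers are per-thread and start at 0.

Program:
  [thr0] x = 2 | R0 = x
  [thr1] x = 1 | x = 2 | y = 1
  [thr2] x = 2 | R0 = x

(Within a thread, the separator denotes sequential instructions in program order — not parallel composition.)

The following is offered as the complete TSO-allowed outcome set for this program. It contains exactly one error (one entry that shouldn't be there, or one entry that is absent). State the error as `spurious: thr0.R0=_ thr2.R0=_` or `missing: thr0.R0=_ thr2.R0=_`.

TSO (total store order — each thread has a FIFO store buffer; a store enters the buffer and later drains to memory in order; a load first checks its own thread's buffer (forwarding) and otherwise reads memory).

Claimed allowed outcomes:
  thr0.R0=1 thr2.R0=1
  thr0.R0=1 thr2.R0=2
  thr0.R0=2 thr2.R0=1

missing: thr0.R0=2 thr2.R0=2

outcome vector order: (thr0.R0,thr2.R0)
under TSO → (1,1), (1,2), (2,1), (2,2)
TSO∖claimed = {(2,2)}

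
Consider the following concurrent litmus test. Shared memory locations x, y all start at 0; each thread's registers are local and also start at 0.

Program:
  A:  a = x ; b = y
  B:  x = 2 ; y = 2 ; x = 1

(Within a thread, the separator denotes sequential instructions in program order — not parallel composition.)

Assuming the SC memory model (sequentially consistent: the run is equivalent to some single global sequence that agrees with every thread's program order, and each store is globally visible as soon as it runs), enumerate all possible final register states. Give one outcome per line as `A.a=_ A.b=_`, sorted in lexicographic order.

outcome vector order: (A.a,A.b)
|SC outcomes| = 5

A.a=0 A.b=0
A.a=0 A.b=2
A.a=1 A.b=2
A.a=2 A.b=0
A.a=2 A.b=2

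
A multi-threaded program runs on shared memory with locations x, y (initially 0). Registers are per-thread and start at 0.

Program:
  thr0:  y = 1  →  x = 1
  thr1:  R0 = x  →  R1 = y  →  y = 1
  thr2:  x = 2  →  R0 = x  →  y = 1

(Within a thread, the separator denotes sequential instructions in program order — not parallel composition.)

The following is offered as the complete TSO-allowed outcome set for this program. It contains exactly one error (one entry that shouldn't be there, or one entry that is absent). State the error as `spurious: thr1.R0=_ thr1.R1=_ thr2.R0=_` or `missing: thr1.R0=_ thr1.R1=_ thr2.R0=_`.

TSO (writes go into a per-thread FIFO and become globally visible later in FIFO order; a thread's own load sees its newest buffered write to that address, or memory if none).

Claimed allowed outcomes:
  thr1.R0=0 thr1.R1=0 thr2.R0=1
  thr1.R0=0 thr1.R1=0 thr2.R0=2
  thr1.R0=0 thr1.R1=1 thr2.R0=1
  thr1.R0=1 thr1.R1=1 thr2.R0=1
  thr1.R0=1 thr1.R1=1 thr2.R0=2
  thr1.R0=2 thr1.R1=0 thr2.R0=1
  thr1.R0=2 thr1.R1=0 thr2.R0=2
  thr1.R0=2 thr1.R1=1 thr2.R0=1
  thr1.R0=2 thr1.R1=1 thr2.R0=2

missing: thr1.R0=0 thr1.R1=1 thr2.R0=2

outcome vector order: (thr1.R0,thr1.R1,thr2.R0)
TSO (10): <0 0 1>; <0 0 2>; <0 1 1>; <0 1 2>; <1 1 1>; <1 1 2>; <2 0 1>; <2 0 2>; <2 1 1>; <2 1 2>
TSO∖claimed = {<0 1 2>}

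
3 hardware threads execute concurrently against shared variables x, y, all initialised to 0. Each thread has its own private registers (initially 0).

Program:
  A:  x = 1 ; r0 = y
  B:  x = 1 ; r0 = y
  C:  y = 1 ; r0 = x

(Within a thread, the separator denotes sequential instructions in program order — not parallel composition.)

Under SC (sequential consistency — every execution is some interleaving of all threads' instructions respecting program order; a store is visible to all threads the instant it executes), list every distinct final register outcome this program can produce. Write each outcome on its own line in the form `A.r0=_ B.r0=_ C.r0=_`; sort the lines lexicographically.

outcome vector order: (A.r0,B.r0,C.r0)
|SC outcomes| = 5

A.r0=0 B.r0=0 C.r0=1
A.r0=0 B.r0=1 C.r0=1
A.r0=1 B.r0=0 C.r0=1
A.r0=1 B.r0=1 C.r0=0
A.r0=1 B.r0=1 C.r0=1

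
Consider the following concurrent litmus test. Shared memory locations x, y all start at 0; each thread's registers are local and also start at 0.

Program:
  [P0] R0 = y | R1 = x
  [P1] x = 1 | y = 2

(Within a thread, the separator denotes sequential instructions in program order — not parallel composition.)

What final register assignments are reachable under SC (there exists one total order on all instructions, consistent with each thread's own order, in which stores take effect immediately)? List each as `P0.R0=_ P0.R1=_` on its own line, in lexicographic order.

P0.R0=0 P0.R1=0
P0.R0=0 P0.R1=1
P0.R0=2 P0.R1=1

outcome vector order: (P0.R0,P0.R1)
|SC outcomes| = 3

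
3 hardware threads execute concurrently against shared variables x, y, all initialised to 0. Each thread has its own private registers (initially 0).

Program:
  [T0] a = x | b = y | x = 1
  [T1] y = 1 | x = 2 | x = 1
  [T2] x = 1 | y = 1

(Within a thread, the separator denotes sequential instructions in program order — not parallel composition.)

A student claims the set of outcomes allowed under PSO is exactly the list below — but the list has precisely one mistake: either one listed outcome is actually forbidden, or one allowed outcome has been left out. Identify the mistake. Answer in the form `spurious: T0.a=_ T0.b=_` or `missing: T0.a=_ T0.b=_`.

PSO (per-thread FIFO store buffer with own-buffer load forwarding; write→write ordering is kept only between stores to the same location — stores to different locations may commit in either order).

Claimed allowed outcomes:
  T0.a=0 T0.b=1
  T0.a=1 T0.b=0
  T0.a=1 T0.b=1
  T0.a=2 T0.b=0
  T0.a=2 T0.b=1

outcome vector order: (T0.a,T0.b)
under PSO → (0,0) (0,1) (1,0) (1,1) (2,0) (2,1)
PSO∖claimed = {(0,0)}

missing: T0.a=0 T0.b=0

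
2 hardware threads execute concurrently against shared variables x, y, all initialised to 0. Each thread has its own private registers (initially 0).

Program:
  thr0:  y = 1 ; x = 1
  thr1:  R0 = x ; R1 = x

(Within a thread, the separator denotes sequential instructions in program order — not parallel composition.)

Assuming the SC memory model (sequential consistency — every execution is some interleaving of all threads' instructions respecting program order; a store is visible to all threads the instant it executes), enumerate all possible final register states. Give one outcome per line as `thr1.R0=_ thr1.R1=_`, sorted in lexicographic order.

outcome vector order: (thr1.R0,thr1.R1)
|SC outcomes| = 3

thr1.R0=0 thr1.R1=0
thr1.R0=0 thr1.R1=1
thr1.R0=1 thr1.R1=1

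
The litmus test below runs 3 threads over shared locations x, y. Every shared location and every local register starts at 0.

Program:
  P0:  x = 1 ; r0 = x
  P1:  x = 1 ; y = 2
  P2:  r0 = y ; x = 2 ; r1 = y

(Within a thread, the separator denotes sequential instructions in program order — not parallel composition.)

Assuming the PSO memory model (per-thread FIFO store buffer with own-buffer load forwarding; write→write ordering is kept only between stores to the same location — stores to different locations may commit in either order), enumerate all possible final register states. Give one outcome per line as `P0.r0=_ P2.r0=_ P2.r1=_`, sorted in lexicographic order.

P0.r0=1 P2.r0=0 P2.r1=0
P0.r0=1 P2.r0=0 P2.r1=2
P0.r0=1 P2.r0=2 P2.r1=2
P0.r0=2 P2.r0=0 P2.r1=0
P0.r0=2 P2.r0=0 P2.r1=2
P0.r0=2 P2.r0=2 P2.r1=2

outcome vector order: (P0.r0,P2.r0,P2.r1)
|PSO outcomes| = 6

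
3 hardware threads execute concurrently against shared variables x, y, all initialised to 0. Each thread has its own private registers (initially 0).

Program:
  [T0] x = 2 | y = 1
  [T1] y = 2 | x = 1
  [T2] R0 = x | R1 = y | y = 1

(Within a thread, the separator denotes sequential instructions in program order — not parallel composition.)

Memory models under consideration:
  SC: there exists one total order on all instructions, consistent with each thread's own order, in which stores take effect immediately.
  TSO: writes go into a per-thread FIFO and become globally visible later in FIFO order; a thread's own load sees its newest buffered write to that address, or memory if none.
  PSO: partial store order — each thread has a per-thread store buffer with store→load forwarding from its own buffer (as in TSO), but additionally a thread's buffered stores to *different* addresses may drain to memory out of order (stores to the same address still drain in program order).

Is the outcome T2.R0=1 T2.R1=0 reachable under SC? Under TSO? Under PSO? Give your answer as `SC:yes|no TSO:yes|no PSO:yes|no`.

outcome vector order: (T2.R0,T2.R1)
SC: 8 outcomes — {<0 0> <0 1> <0 2> <1 1> <1 2> <2 0> <2 1> <2 2>}
TSO: 8 outcomes — {<0 0> <0 1> <0 2> <1 1> <1 2> <2 0> <2 1> <2 2>}
PSO: 9 outcomes — {<0 0> <0 1> <0 2> <1 0> <1 1> <1 2> <2 0> <2 1> <2 2>}
target <1 0> ∈ {PSO}

SC:no TSO:no PSO:yes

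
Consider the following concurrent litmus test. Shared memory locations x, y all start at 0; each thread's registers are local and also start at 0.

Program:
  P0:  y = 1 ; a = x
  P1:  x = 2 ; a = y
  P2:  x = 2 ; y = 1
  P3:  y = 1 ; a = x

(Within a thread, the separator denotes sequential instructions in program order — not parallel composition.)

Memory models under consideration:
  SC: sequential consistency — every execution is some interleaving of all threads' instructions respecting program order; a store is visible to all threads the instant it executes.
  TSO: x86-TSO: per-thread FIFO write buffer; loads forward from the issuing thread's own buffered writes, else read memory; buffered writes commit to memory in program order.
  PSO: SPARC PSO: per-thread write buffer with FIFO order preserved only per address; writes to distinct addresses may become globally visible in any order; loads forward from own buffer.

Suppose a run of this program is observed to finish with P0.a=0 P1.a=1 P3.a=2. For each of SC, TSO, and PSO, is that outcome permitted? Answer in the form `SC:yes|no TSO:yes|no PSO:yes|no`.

outcome vector order: (P0.a,P1.a,P3.a)
SC: 5 outcomes — {010, 012, 202, 210, 212}
TSO: 8 outcomes — {000, 002, 010, 012, 200, 202, 210, 212}
PSO: 8 outcomes — {000, 002, 010, 012, 200, 202, 210, 212}
target 012 ∈ {SC,TSO,PSO}

SC:yes TSO:yes PSO:yes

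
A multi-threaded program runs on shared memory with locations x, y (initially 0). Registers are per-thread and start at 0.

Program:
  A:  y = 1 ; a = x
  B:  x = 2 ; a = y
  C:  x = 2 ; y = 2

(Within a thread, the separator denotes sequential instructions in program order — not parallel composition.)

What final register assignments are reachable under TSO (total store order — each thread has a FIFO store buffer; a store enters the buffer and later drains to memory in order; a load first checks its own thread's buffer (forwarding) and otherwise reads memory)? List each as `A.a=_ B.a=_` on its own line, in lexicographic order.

A.a=0 B.a=0
A.a=0 B.a=1
A.a=0 B.a=2
A.a=2 B.a=0
A.a=2 B.a=1
A.a=2 B.a=2

outcome vector order: (A.a,B.a)
|TSO outcomes| = 6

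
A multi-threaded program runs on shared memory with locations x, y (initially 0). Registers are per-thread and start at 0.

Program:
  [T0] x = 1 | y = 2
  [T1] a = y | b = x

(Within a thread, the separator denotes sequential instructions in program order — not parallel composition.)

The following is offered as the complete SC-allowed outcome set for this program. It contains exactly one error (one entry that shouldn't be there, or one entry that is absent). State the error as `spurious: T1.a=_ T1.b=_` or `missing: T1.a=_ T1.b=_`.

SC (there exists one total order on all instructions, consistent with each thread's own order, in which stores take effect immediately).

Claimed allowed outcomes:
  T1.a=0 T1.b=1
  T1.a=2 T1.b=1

missing: T1.a=0 T1.b=0

outcome vector order: (T1.a,T1.b)
[SC] allowed = {(0,0), (0,1), (2,1)}
SC∖claimed = {(0,0)}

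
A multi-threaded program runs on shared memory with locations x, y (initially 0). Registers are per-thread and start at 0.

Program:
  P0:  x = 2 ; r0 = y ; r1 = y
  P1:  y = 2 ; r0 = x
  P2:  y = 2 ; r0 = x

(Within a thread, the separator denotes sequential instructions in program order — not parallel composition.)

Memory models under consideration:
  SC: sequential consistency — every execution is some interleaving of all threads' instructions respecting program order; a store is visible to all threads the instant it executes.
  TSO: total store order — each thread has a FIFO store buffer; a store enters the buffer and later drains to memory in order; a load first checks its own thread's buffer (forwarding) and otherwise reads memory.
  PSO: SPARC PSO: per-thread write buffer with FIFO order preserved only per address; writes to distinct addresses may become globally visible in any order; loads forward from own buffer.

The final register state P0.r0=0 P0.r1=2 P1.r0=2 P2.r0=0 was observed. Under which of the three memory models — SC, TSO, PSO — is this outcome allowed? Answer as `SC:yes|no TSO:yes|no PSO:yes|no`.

outcome vector order: (P0.r0,P0.r1,P1.r0,P2.r0)
under SC → 0/0/2/2 0/2/2/2 2/2/0/0 2/2/0/2 2/2/2/0 2/2/2/2
under TSO → 0/0/0/0 0/0/0/2 0/0/2/0 0/0/2/2 0/2/0/0 0/2/0/2 0/2/2/0 0/2/2/2 2/2/0/0 2/2/0/2 2/2/2/0 2/2/2/2
under PSO → 0/0/0/0 0/0/0/2 0/0/2/0 0/0/2/2 0/2/0/0 0/2/0/2 0/2/2/0 0/2/2/2 2/2/0/0 2/2/0/2 2/2/2/0 2/2/2/2
target 0/2/2/0 ∈ {TSO,PSO}

SC:no TSO:yes PSO:yes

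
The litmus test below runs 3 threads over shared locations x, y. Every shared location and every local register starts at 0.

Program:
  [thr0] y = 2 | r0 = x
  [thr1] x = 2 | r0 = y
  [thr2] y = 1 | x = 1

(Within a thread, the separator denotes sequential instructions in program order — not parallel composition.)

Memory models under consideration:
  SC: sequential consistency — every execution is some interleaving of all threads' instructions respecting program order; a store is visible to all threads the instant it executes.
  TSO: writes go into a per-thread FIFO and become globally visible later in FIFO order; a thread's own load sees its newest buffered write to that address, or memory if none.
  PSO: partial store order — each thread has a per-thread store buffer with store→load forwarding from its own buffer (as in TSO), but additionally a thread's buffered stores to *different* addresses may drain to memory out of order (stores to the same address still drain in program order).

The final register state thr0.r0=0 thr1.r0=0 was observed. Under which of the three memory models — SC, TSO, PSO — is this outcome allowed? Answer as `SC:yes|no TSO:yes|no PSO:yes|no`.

SC:no TSO:yes PSO:yes

outcome vector order: (thr0.r0,thr1.r0)
[SC] allowed = {<0 1>, <0 2>, <1 0>, <1 1>, <1 2>, <2 0>, <2 1>, <2 2>}
[TSO] allowed = {<0 0>, <0 1>, <0 2>, <1 0>, <1 1>, <1 2>, <2 0>, <2 1>, <2 2>}
[PSO] allowed = {<0 0>, <0 1>, <0 2>, <1 0>, <1 1>, <1 2>, <2 0>, <2 1>, <2 2>}
target <0 0> ∈ {TSO,PSO}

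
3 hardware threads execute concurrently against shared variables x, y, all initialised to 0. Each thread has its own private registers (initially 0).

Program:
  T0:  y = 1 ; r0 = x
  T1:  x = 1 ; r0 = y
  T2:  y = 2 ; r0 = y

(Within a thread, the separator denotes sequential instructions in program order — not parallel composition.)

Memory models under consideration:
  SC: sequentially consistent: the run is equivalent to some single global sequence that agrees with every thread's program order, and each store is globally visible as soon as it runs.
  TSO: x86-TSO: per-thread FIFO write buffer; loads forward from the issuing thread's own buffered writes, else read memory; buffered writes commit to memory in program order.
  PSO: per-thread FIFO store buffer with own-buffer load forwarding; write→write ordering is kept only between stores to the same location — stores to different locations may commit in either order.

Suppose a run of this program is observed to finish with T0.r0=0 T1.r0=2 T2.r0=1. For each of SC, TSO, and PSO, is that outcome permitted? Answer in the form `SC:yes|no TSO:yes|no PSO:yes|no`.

SC:no TSO:yes PSO:yes

outcome vector order: (T0.r0,T1.r0,T2.r0)
SC: 9 outcomes — {<0 1 1>, <0 1 2>, <0 2 2>, <1 0 1>, <1 0 2>, <1 1 1>, <1 1 2>, <1 2 1>, <1 2 2>}
TSO: 12 outcomes — {<0 0 1>, <0 0 2>, <0 1 1>, <0 1 2>, <0 2 1>, <0 2 2>, <1 0 1>, <1 0 2>, <1 1 1>, <1 1 2>, <1 2 1>, <1 2 2>}
PSO: 12 outcomes — {<0 0 1>, <0 0 2>, <0 1 1>, <0 1 2>, <0 2 1>, <0 2 2>, <1 0 1>, <1 0 2>, <1 1 1>, <1 1 2>, <1 2 1>, <1 2 2>}
target <0 2 1> ∈ {TSO,PSO}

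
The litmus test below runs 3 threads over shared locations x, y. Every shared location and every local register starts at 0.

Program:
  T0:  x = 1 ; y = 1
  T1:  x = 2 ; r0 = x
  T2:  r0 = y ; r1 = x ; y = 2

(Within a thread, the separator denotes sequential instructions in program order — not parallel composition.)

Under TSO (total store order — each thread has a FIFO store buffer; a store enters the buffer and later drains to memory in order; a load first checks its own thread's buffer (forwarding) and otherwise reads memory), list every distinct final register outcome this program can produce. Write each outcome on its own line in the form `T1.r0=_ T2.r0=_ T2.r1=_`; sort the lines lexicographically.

outcome vector order: (T1.r0,T2.r0,T2.r1)
|TSO outcomes| = 9

T1.r0=1 T2.r0=0 T2.r1=0
T1.r0=1 T2.r0=0 T2.r1=1
T1.r0=1 T2.r0=0 T2.r1=2
T1.r0=1 T2.r0=1 T2.r1=1
T1.r0=2 T2.r0=0 T2.r1=0
T1.r0=2 T2.r0=0 T2.r1=1
T1.r0=2 T2.r0=0 T2.r1=2
T1.r0=2 T2.r0=1 T2.r1=1
T1.r0=2 T2.r0=1 T2.r1=2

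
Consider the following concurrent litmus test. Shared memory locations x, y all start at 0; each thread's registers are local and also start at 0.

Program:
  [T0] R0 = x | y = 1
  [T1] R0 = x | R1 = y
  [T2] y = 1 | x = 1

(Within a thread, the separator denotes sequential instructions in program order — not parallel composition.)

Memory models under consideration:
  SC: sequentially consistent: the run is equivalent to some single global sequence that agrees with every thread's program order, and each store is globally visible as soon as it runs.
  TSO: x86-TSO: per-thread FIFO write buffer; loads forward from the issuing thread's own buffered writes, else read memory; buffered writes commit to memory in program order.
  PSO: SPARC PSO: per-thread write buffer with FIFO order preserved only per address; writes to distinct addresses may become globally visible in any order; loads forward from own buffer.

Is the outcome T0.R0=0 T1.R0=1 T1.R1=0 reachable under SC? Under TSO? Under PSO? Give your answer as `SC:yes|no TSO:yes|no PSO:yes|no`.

SC:no TSO:no PSO:yes

outcome vector order: (T0.R0,T1.R0,T1.R1)
under SC → 000, 001, 011, 100, 101, 111
under TSO → 000, 001, 011, 100, 101, 111
under PSO → 000, 001, 010, 011, 100, 101, 110, 111
target 010 ∈ {PSO}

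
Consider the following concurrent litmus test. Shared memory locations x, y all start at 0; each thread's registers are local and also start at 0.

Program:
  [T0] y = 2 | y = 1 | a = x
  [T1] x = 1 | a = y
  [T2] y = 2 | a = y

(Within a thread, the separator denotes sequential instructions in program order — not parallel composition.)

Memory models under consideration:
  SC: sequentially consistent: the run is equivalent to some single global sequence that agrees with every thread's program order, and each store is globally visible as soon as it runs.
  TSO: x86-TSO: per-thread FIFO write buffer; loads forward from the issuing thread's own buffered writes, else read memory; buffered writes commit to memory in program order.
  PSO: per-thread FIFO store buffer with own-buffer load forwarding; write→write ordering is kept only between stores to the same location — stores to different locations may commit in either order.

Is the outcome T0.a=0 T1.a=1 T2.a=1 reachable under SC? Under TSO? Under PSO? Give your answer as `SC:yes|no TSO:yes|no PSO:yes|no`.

SC:yes TSO:yes PSO:yes

outcome vector order: (T0.a,T1.a,T2.a)
SC (9): <0 1 1> <0 1 2> <0 2 2> <1 0 1> <1 0 2> <1 1 1> <1 1 2> <1 2 1> <1 2 2>
TSO (12): <0 0 1> <0 0 2> <0 1 1> <0 1 2> <0 2 1> <0 2 2> <1 0 1> <1 0 2> <1 1 1> <1 1 2> <1 2 1> <1 2 2>
PSO (12): <0 0 1> <0 0 2> <0 1 1> <0 1 2> <0 2 1> <0 2 2> <1 0 1> <1 0 2> <1 1 1> <1 1 2> <1 2 1> <1 2 2>
target <0 1 1> ∈ {SC,TSO,PSO}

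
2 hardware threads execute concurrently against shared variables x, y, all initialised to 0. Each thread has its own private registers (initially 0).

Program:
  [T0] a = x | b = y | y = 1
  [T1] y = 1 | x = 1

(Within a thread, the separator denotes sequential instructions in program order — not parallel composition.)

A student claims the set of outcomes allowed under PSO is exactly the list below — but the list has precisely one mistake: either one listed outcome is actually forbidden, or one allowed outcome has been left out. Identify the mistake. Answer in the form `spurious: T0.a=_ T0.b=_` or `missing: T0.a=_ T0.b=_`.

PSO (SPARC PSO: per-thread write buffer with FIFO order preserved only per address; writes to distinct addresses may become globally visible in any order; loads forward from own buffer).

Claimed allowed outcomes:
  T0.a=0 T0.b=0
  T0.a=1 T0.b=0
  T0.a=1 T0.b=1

outcome vector order: (T0.a,T0.b)
under PSO → <0 0>; <0 1>; <1 0>; <1 1>
PSO∖claimed = {<0 1>}

missing: T0.a=0 T0.b=1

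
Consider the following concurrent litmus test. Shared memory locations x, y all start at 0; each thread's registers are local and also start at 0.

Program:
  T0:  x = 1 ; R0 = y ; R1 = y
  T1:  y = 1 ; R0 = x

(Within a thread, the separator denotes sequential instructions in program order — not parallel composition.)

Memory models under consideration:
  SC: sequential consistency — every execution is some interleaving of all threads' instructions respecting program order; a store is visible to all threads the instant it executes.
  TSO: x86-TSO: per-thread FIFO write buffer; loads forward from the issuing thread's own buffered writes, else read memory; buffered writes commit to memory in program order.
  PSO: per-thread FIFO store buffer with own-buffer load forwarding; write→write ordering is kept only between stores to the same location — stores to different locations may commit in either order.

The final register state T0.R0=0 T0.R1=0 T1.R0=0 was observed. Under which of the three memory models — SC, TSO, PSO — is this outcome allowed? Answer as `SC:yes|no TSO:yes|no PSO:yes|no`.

outcome vector order: (T0.R0,T0.R1,T1.R0)
under SC → 0/0/1; 0/1/1; 1/1/0; 1/1/1
under TSO → 0/0/0; 0/0/1; 0/1/0; 0/1/1; 1/1/0; 1/1/1
under PSO → 0/0/0; 0/0/1; 0/1/0; 0/1/1; 1/1/0; 1/1/1
target 0/0/0 ∈ {TSO,PSO}

SC:no TSO:yes PSO:yes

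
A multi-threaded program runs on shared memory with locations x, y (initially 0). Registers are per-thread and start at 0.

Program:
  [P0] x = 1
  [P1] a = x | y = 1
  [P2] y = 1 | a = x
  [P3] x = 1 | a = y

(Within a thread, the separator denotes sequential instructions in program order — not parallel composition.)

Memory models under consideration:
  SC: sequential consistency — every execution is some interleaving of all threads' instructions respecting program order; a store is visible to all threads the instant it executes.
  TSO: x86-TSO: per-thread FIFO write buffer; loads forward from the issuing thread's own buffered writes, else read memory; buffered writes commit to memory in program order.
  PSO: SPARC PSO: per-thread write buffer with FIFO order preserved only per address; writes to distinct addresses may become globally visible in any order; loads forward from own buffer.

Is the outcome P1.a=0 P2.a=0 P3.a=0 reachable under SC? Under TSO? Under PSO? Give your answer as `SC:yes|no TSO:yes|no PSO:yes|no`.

outcome vector order: (P1.a,P2.a,P3.a)
SC (6): <0 0 1> <0 1 0> <0 1 1> <1 0 1> <1 1 0> <1 1 1>
TSO (8): <0 0 0> <0 0 1> <0 1 0> <0 1 1> <1 0 0> <1 0 1> <1 1 0> <1 1 1>
PSO (8): <0 0 0> <0 0 1> <0 1 0> <0 1 1> <1 0 0> <1 0 1> <1 1 0> <1 1 1>
target <0 0 0> ∈ {TSO,PSO}

SC:no TSO:yes PSO:yes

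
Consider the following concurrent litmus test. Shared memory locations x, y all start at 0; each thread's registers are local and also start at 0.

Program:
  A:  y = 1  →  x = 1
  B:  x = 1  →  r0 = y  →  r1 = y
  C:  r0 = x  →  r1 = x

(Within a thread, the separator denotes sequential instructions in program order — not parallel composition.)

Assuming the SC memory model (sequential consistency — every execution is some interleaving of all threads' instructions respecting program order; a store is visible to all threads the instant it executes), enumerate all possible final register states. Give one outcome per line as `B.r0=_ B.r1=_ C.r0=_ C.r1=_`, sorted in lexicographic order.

outcome vector order: (B.r0,B.r1,C.r0,C.r1)
|SC outcomes| = 9

B.r0=0 B.r1=0 C.r0=0 C.r1=0
B.r0=0 B.r1=0 C.r0=0 C.r1=1
B.r0=0 B.r1=0 C.r0=1 C.r1=1
B.r0=0 B.r1=1 C.r0=0 C.r1=0
B.r0=0 B.r1=1 C.r0=0 C.r1=1
B.r0=0 B.r1=1 C.r0=1 C.r1=1
B.r0=1 B.r1=1 C.r0=0 C.r1=0
B.r0=1 B.r1=1 C.r0=0 C.r1=1
B.r0=1 B.r1=1 C.r0=1 C.r1=1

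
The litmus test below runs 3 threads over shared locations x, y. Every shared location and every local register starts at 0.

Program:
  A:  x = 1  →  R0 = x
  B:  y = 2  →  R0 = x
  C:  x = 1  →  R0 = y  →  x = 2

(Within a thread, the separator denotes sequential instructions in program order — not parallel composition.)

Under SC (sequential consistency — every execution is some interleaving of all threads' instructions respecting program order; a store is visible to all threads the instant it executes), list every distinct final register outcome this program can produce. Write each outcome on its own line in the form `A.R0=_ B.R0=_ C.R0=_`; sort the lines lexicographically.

A.R0=1 B.R0=0 C.R0=2
A.R0=1 B.R0=1 C.R0=0
A.R0=1 B.R0=1 C.R0=2
A.R0=1 B.R0=2 C.R0=0
A.R0=1 B.R0=2 C.R0=2
A.R0=2 B.R0=0 C.R0=2
A.R0=2 B.R0=1 C.R0=0
A.R0=2 B.R0=1 C.R0=2
A.R0=2 B.R0=2 C.R0=0
A.R0=2 B.R0=2 C.R0=2

outcome vector order: (A.R0,B.R0,C.R0)
|SC outcomes| = 10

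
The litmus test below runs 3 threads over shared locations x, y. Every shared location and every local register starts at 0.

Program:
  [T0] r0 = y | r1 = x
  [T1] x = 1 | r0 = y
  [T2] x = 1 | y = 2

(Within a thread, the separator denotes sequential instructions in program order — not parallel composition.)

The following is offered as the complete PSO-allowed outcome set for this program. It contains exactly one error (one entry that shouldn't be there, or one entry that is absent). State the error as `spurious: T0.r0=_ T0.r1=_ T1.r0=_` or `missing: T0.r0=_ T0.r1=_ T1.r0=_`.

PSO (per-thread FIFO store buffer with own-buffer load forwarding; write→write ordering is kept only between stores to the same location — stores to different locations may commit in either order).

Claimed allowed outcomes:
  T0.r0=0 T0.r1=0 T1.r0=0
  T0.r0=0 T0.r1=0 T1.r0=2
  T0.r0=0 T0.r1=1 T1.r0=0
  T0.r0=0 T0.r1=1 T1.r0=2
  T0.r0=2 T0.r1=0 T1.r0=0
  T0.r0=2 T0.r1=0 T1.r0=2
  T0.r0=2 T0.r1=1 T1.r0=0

outcome vector order: (T0.r0,T0.r1,T1.r0)
PSO (8): 0/0/0, 0/0/2, 0/1/0, 0/1/2, 2/0/0, 2/0/2, 2/1/0, 2/1/2
PSO∖claimed = {2/1/2}

missing: T0.r0=2 T0.r1=1 T1.r0=2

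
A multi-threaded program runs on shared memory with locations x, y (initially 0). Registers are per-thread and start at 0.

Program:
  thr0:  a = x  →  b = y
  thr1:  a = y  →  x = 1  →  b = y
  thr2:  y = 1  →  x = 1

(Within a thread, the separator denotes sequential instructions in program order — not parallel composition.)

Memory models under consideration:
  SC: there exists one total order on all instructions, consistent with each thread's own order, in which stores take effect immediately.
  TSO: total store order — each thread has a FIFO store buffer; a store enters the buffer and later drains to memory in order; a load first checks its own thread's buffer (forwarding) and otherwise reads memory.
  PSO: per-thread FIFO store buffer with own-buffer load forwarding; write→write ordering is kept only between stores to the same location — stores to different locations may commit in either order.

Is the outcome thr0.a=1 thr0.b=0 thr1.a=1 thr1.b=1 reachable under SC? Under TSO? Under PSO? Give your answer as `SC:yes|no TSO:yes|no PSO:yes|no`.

outcome vector order: (thr0.a,thr0.b,thr1.a,thr1.b)
under SC → 0000 0001 0011 0100 0101 0111 1000 1001 1100 1101 1111
under TSO → 0000 0001 0011 0100 0101 0111 1000 1001 1100 1101 1111
under PSO → 0000 0001 0011 0100 0101 0111 1000 1001 1011 1100 1101 1111
target 1011 ∈ {PSO}

SC:no TSO:no PSO:yes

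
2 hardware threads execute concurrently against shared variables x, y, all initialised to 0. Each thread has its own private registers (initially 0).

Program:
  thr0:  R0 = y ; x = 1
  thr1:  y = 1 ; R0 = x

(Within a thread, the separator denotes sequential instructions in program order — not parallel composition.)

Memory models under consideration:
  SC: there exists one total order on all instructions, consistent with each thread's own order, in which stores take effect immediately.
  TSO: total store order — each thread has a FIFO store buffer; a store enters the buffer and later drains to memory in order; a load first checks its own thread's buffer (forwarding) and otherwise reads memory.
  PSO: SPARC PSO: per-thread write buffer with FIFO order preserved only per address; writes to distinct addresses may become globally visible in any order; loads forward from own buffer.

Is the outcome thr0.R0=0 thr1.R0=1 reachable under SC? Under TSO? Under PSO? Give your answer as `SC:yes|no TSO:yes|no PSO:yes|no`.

outcome vector order: (thr0.R0,thr1.R0)
[SC] allowed = {<0 0>, <0 1>, <1 0>, <1 1>}
[TSO] allowed = {<0 0>, <0 1>, <1 0>, <1 1>}
[PSO] allowed = {<0 0>, <0 1>, <1 0>, <1 1>}
target <0 1> ∈ {SC,TSO,PSO}

SC:yes TSO:yes PSO:yes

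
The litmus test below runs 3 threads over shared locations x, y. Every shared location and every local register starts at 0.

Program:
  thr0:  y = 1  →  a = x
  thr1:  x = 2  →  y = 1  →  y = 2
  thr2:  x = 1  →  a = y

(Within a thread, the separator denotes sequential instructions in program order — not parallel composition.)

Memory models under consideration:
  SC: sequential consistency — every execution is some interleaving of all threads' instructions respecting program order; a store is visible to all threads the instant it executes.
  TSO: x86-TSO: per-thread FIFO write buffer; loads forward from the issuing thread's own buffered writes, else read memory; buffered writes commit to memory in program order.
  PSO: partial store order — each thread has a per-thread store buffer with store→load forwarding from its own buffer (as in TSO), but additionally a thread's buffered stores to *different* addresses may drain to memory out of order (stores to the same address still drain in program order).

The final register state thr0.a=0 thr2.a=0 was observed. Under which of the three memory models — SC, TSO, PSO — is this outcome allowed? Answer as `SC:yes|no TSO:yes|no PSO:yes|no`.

outcome vector order: (thr0.a,thr2.a)
SC (8): 01; 02; 10; 11; 12; 20; 21; 22
TSO (9): 00; 01; 02; 10; 11; 12; 20; 21; 22
PSO (9): 00; 01; 02; 10; 11; 12; 20; 21; 22
target 00 ∈ {TSO,PSO}

SC:no TSO:yes PSO:yes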